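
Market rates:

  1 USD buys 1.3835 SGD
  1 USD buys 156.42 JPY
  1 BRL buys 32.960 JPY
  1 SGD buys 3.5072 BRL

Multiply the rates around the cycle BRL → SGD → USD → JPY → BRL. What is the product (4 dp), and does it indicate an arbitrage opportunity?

0.9781 (arbitrage exists)

Around BRL → SGD → USD → JPY → BRL: 1 ÷ 3.5072 ÷ 1.3835 × 156.42 ÷ 32.960 = 0.978060
Product < 1; profitable direction is BRL → JPY → USD → SGD → BRL.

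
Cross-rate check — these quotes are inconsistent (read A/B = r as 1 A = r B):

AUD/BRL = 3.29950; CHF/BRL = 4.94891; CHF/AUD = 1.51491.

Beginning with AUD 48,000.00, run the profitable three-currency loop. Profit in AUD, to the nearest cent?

Profit: AUD 480.45

Profitable loop is AUD → BRL → CHF → AUD:
AUD 48,000.00 × 3.29950 = BRL 158,376.00
BRL 158,376.00 ÷ 4.94891 = CHF 32,002.20
CHF 32,002.20 × 1.51491 = AUD 48,480.45
Profit = AUD 48,480.45 − AUD 48,000.00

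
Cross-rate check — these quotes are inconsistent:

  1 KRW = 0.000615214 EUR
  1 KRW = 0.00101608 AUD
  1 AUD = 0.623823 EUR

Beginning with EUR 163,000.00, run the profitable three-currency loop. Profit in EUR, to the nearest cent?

Profitable loop is EUR → KRW → AUD → EUR:
EUR 163,000.00 ÷ 0.000615214 = KRW 264,948,457
KRW 264,948,457 × 0.00101608 = AUD 269,208.83
AUD 269,208.83 × 0.623823 = EUR 167,938.66
Profit = EUR 167,938.66 − EUR 163,000.00

Profit: EUR 4,938.66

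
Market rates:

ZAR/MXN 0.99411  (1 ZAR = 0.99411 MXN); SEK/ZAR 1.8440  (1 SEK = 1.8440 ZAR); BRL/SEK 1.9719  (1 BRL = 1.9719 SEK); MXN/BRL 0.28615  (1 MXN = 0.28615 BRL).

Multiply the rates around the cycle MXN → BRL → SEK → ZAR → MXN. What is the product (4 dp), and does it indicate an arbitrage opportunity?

Around MXN → BRL → SEK → ZAR → MXN: 1 × 0.28615 × 1.9719 × 1.8440 × 0.99411 = 1.034365
Product > 1; profitable direction is MXN → BRL → SEK → ZAR → MXN.

1.0344 (arbitrage exists)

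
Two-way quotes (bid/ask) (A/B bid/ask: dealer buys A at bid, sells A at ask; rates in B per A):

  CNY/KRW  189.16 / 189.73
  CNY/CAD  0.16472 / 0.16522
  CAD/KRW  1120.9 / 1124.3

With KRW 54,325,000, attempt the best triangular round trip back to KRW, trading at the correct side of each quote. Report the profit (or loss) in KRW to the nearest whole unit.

Best loop KRW → CAD → CNY → KRW:
KRW 54,325,000 ÷ 1124.3 (buy CAD at ask) = CAD 48,318.95
CAD 48,318.95 ÷ 0.16522 (buy CNY at ask) = CNY 292,452.21
CNY 292,452.21 × 189.16 (sell CNY at bid) = KRW 55,320,260

Net profit: KRW 995,260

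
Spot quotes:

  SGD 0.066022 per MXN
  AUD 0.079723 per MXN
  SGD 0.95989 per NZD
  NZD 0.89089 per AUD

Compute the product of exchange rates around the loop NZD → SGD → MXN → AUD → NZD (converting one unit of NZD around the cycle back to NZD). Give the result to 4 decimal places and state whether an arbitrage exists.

1.0326 (arbitrage exists)

Around NZD → SGD → MXN → AUD → NZD: 1 × 0.95989 ÷ 0.066022 × 0.079723 × 0.89089 = 1.032620
Product > 1; profitable direction is NZD → SGD → MXN → AUD → NZD.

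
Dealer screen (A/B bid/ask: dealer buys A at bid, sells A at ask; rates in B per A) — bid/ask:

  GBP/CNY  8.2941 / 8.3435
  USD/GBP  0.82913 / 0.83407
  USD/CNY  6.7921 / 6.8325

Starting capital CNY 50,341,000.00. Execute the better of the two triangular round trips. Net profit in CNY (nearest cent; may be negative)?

Best loop CNY → USD → GBP → CNY:
CNY 50,341,000.00 ÷ 6.8325 (buy USD at ask) = USD 7,367,874.13
USD 7,367,874.13 × 0.82913 (sell USD at bid) = GBP 6,108,925.48
GBP 6,108,925.48 × 8.2941 (sell GBP at bid) = CNY 50,668,038.81

Net profit: CNY 327,038.81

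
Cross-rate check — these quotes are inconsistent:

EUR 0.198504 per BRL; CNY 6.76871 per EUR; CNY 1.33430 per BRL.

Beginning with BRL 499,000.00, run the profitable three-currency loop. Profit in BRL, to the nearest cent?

Profitable loop is BRL → EUR → CNY → BRL:
BRL 499,000.00 × 0.198504 = EUR 99,053.50
EUR 99,053.50 × 6.76871 = CNY 670,464.39
CNY 670,464.39 ÷ 1.33430 = BRL 502,483.99
Profit = BRL 502,483.99 − BRL 499,000.00

Profit: BRL 3,483.99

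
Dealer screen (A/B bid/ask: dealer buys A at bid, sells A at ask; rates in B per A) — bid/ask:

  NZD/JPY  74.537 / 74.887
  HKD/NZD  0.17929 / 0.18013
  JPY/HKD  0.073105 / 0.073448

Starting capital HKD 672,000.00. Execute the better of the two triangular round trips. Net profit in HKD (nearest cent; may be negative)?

Net profit: HKD 6,260.95

Best loop HKD → JPY → NZD → HKD:
HKD 672,000.00 ÷ 0.073448 (buy JPY at ask) = JPY 9,149,330
JPY 9,149,330 ÷ 74.887 (buy NZD at ask) = NZD 122,175.15
NZD 122,175.15 ÷ 0.18013 (buy HKD at ask) = HKD 678,260.95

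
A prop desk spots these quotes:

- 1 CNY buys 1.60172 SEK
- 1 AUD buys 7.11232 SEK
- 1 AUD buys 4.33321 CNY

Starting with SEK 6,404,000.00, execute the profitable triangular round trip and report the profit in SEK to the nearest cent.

Profitable loop is SEK → CNY → AUD → SEK:
SEK 6,404,000.00 ÷ 1.60172 = CNY 3,998,201.93
CNY 3,998,201.93 ÷ 4.33321 = AUD 922,688.25
AUD 922,688.25 × 7.11232 = SEK 6,562,454.06
Profit = SEK 6,562,454.06 − SEK 6,404,000.00

Profit: SEK 158,454.06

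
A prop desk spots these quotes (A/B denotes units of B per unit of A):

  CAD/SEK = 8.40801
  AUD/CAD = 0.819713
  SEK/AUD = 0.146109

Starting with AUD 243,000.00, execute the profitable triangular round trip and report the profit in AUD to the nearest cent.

Profitable loop is AUD → CAD → SEK → AUD:
AUD 243,000.00 × 0.819713 = CAD 199,190.26
CAD 199,190.26 × 8.40801 = SEK 1,674,793.69
SEK 1,674,793.69 × 0.146109 = AUD 244,702.43
Profit = AUD 244,702.43 − AUD 243,000.00

Profit: AUD 1,702.43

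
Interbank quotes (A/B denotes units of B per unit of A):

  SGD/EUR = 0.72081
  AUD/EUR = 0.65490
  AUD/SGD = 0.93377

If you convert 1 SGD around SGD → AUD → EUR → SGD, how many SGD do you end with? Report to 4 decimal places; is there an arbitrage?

0.9730 (arbitrage exists)

Around SGD → AUD → EUR → SGD: 1 ÷ 0.93377 × 0.65490 ÷ 0.72081 = 0.973003
Product < 1; profitable direction is SGD → EUR → AUD → SGD.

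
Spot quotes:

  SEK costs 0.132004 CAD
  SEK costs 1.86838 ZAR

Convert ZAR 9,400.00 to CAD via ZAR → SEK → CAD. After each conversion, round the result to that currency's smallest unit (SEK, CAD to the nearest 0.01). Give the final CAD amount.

CAD 664.13

ZAR 9,400.00 ÷ 1.86838 = SEK 5,031.10
SEK 5,031.10 × 0.132004 = CAD 664.13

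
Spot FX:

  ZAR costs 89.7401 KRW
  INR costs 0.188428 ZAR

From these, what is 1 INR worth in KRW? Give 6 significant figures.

INR/KRW = 16.9095

1 INR × 0.188428 = 0.188428 ZAR
0.188428 ZAR × 89.7401 = 16.9095 KRW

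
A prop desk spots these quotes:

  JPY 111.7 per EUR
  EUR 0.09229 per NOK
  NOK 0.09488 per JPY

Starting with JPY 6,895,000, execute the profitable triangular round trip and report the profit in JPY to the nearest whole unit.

Profit: JPY 154,394

Profitable loop is JPY → EUR → NOK → JPY:
JPY 6,895,000 ÷ 111.7 = EUR 61,727.84
EUR 61,727.84 ÷ 0.09229 = NOK 668,846.49
NOK 668,846.49 ÷ 0.09488 = JPY 7,049,394
Profit = JPY 7,049,394 − JPY 6,895,000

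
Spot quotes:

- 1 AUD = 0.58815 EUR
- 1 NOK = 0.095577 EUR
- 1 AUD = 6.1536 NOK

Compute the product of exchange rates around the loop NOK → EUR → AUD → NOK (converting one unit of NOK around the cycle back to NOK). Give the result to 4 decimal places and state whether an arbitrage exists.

1.0000 (no arbitrage)

Around NOK → EUR → AUD → NOK: 1 × 0.095577 ÷ 0.58815 × 6.1536 = 0.999987
Product ≈ 1 (deviation 0.001%, within rounding noise).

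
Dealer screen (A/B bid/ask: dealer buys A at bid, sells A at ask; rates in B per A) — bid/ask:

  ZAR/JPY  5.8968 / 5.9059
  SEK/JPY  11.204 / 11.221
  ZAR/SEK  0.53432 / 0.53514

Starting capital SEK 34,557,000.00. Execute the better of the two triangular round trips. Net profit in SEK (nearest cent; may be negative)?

Net profit: SEK 471,736.67

Best loop SEK → JPY → ZAR → SEK:
SEK 34,557,000.00 × 11.204 (sell SEK at bid) = JPY 387,176,628
JPY 387,176,628 ÷ 5.9059 (buy ZAR at ask) = ZAR 65,557,599.69
ZAR 65,557,599.69 × 0.53432 (sell ZAR at bid) = SEK 35,028,736.67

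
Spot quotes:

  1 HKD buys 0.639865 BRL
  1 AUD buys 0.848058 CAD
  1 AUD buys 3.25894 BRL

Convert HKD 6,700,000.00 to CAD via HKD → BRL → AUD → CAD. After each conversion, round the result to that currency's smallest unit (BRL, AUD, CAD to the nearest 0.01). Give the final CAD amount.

HKD 6,700,000.00 × 0.639865 = BRL 4,287,095.50
BRL 4,287,095.50 ÷ 3.25894 = AUD 1,315,487.70
AUD 1,315,487.70 × 0.848058 = CAD 1,115,609.87

CAD 1,115,609.87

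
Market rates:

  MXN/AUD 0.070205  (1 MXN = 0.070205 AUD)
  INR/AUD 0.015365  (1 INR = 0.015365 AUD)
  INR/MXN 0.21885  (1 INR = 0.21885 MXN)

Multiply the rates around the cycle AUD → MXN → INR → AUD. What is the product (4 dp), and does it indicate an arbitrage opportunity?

1.0000 (no arbitrage)

Around AUD → MXN → INR → AUD: 1 ÷ 0.070205 ÷ 0.21885 × 0.015365 = 1.000041
Product ≈ 1 (deviation 0.004%, within rounding noise).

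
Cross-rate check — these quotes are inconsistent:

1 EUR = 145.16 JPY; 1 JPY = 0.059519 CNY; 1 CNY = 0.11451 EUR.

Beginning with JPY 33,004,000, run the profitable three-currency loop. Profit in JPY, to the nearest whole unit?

Profit: JPY 355,580

Profitable loop is JPY → EUR → CNY → JPY:
JPY 33,004,000 ÷ 145.16 = EUR 227,362.91
EUR 227,362.91 ÷ 0.11451 = CNY 1,985,528.86
CNY 1,985,528.86 ÷ 0.059519 = JPY 33,359,580
Profit = JPY 33,359,580 − JPY 33,004,000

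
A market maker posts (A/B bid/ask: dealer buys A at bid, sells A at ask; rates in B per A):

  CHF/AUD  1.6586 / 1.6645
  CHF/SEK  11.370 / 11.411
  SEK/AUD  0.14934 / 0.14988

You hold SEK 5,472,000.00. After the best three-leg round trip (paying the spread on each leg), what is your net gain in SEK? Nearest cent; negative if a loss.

Net profit: SEK 110,116.56

Best loop SEK → AUD → CHF → SEK:
SEK 5,472,000.00 × 0.14934 (sell SEK at bid) = AUD 817,188.48
AUD 817,188.48 ÷ 1.6645 (buy CHF at ask) = CHF 490,951.32
CHF 490,951.32 × 11.370 (sell CHF at bid) = SEK 5,582,116.56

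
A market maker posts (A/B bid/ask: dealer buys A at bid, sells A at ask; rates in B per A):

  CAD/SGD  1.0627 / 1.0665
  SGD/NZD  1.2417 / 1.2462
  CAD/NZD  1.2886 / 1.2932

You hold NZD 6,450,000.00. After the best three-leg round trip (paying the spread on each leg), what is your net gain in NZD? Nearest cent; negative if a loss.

Best loop NZD → CAD → SGD → NZD:
NZD 6,450,000.00 ÷ 1.2932 (buy CAD at ask) = CAD 4,987,627.59
CAD 4,987,627.59 × 1.0627 (sell CAD at bid) = SGD 5,300,351.84
SGD 5,300,351.84 × 1.2417 (sell SGD at bid) = NZD 6,581,446.88

Net profit: NZD 131,446.88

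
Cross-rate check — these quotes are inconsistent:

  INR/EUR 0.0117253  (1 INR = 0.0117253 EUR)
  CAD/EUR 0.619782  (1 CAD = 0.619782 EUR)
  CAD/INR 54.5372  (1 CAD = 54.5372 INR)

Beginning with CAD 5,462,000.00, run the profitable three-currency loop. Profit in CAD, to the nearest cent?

Profitable loop is CAD → INR → EUR → CAD:
CAD 5,462,000.00 × 54.5372 = INR 297,882,186.40
INR 297,882,186.40 × 0.0117253 = EUR 3,492,758.00
EUR 3,492,758.00 ÷ 0.619782 = CAD 5,635,462.15
Profit = CAD 5,635,462.15 − CAD 5,462,000.00

Profit: CAD 173,462.15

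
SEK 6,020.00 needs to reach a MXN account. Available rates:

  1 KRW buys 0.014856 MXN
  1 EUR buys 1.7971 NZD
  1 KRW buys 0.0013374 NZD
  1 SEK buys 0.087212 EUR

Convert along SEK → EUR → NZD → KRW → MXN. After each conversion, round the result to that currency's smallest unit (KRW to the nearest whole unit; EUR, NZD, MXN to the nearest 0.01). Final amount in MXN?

SEK 6,020.00 × 0.087212 = EUR 525.02
EUR 525.02 × 1.7971 = NZD 943.51
NZD 943.51 ÷ 0.0013374 = KRW 705,481
KRW 705,481 × 0.014856 = MXN 10,480.63

MXN 10,480.63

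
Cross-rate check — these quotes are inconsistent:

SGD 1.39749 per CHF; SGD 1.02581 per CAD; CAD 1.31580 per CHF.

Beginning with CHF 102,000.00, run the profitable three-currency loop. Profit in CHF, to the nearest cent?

Profitable loop is CHF → SGD → CAD → CHF:
CHF 102,000.00 × 1.39749 = SGD 142,543.98
SGD 142,543.98 ÷ 1.02581 = CAD 138,957.49
CAD 138,957.49 ÷ 1.31580 = CHF 105,606.85
Profit = CHF 105,606.85 − CHF 102,000.00

Profit: CHF 3,606.85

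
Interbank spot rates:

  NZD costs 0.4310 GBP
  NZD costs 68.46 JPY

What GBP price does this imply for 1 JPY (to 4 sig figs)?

1 JPY ÷ 68.46 = 0.0146071 NZD
0.0146071 NZD × 0.4310 = 0.00629565 GBP

JPY/GBP = 0.006296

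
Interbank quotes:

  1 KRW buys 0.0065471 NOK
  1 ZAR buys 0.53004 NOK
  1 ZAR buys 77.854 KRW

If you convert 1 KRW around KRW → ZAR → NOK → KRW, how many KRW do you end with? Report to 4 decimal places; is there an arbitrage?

Around KRW → ZAR → NOK → KRW: 1 ÷ 77.854 × 0.53004 ÷ 0.0065471 = 1.039869
Product > 1; profitable direction is KRW → ZAR → NOK → KRW.

1.0399 (arbitrage exists)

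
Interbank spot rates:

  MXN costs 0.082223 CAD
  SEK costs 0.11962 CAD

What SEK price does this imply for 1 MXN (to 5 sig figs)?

1 MXN × 0.082223 = 0.082223 CAD
0.082223 CAD ÷ 0.11962 = 0.687368 SEK

MXN/SEK = 0.68737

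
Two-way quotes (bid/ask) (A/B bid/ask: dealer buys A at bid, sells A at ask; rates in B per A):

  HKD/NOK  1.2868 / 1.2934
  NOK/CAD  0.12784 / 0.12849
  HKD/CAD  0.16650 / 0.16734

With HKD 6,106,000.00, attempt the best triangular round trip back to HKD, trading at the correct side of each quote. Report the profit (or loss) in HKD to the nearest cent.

Net profit: HKD 11,427.80

Best loop HKD → CAD → NOK → HKD:
HKD 6,106,000.00 × 0.16650 (sell HKD at bid) = CAD 1,016,649.00
CAD 1,016,649.00 ÷ 0.12849 (buy NOK at ask) = NOK 7,912,281.11
NOK 7,912,281.11 ÷ 1.2934 (buy HKD at ask) = HKD 6,117,427.80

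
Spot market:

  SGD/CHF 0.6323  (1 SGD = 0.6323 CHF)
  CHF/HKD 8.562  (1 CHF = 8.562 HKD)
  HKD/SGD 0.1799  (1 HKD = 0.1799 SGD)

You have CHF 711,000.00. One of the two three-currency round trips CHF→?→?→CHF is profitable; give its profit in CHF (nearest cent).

Profitable loop is CHF → SGD → HKD → CHF:
CHF 711,000.00 ÷ 0.6323 = SGD 1,124,466.23
SGD 1,124,466.23 ÷ 0.1799 = HKD 6,250,507.14
HKD 6,250,507.14 ÷ 8.562 = CHF 730,028.86
Profit = CHF 730,028.86 − CHF 711,000.00

Profit: CHF 19,028.86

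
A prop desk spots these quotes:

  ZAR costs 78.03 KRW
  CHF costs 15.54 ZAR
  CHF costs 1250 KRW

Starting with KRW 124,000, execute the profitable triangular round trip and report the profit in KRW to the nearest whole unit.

Profitable loop is KRW → ZAR → CHF → KRW:
KRW 124,000 ÷ 78.03 = ZAR 1,589.13
ZAR 1,589.13 ÷ 15.54 = CHF 102.26
CHF 102.26 × 1250 = KRW 127,826
Profit = KRW 127,826 − KRW 124,000

Profit: KRW 3,826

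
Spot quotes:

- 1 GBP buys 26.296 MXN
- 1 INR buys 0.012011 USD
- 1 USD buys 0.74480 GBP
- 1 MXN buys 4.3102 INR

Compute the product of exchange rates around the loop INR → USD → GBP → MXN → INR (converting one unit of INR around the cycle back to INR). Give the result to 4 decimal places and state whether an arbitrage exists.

Around INR → USD → GBP → MXN → INR: 1 × 0.012011 × 0.74480 × 26.296 × 4.3102 = 1.013925
Product > 1; profitable direction is INR → USD → GBP → MXN → INR.

1.0139 (arbitrage exists)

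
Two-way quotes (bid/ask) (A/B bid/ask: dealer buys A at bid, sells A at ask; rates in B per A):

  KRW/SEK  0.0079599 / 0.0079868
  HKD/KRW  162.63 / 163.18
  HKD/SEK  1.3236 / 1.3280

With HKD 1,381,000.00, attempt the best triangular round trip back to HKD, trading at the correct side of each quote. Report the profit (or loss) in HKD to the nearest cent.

Net profit: HKD 21,525.28

Best loop HKD → SEK → KRW → HKD:
HKD 1,381,000.00 × 1.3236 (sell HKD at bid) = SEK 1,827,891.60
SEK 1,827,891.60 ÷ 0.0079868 (buy KRW at ask) = KRW 228,864,076
KRW 228,864,076 ÷ 163.18 (buy HKD at ask) = HKD 1,402,525.28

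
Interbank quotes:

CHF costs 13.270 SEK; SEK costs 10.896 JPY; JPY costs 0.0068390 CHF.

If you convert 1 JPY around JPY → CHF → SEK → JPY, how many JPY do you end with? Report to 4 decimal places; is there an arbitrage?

Around JPY → CHF → SEK → JPY: 1 × 0.0068390 × 13.270 × 10.896 = 0.988850
Product < 1; profitable direction is JPY → SEK → CHF → JPY.

0.9889 (arbitrage exists)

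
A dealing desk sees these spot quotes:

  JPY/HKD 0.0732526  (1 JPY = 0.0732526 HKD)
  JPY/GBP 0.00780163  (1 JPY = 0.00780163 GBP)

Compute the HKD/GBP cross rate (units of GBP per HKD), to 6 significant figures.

1 HKD ÷ 0.0732526 = 13.6514 JPY
13.6514 JPY × 0.00780163 = 0.106503 GBP

HKD/GBP = 0.106503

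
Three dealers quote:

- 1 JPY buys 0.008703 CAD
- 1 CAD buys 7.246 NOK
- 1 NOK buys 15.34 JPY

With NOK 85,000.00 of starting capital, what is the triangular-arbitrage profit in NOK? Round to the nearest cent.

Profit: NOK 2,867.09

Profitable loop is NOK → CAD → JPY → NOK:
NOK 85,000.00 ÷ 7.246 = CAD 11,730.61
CAD 11,730.61 ÷ 0.008703 = JPY 1,347,881
JPY 1,347,881 ÷ 15.34 = NOK 87,867.09
Profit = NOK 87,867.09 − NOK 85,000.00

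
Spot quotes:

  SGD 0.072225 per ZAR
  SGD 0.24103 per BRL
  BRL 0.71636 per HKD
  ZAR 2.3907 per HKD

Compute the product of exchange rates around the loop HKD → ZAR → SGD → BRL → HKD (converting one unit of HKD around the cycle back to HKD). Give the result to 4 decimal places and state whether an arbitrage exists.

Around HKD → ZAR → SGD → BRL → HKD: 1 × 2.3907 × 0.072225 ÷ 0.24103 ÷ 0.71636 = 1.000023
Product ≈ 1 (deviation 0.002%, within rounding noise).

1.0000 (no arbitrage)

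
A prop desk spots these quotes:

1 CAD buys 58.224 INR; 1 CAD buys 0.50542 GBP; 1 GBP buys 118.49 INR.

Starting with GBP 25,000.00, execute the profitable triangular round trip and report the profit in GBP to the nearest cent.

Profit: GBP 714.15

Profitable loop is GBP → INR → CAD → GBP:
GBP 25,000.00 × 118.49 = INR 2,962,250.00
INR 2,962,250.00 ÷ 58.224 = CAD 50,876.79
CAD 50,876.79 × 0.50542 = GBP 25,714.15
Profit = GBP 25,714.15 − GBP 25,000.00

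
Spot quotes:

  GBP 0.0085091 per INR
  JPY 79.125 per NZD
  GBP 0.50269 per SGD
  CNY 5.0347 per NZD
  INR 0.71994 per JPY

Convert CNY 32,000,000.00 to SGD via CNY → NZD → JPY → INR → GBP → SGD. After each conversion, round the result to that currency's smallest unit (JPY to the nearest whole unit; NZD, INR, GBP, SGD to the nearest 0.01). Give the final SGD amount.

SGD 6,128,720.13

CNY 32,000,000.00 ÷ 5.0347 = NZD 6,355,890.12
NZD 6,355,890.12 × 79.125 = JPY 502,909,806
JPY 502,909,806 × 0.71994 = INR 362,064,885.73
INR 362,064,885.73 × 0.0085091 = GBP 3,080,846.32
GBP 3,080,846.32 ÷ 0.50269 = SGD 6,128,720.13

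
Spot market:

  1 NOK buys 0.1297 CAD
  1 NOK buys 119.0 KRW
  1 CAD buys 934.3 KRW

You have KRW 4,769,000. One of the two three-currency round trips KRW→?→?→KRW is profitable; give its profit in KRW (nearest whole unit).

Profit: KRW 87,313

Profitable loop is KRW → NOK → CAD → KRW:
KRW 4,769,000 ÷ 119.0 = NOK 40,075.63
NOK 40,075.63 × 0.1297 = CAD 5,197.81
CAD 5,197.81 × 934.3 = KRW 4,856,313
Profit = KRW 4,856,313 − KRW 4,769,000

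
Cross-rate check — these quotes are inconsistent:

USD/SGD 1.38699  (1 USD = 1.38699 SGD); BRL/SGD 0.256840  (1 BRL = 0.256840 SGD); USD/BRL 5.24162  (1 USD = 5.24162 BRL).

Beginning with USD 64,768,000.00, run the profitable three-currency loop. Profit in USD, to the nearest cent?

Profit: USD 1,959,618.05

Profitable loop is USD → SGD → BRL → USD:
USD 64,768,000.00 × 1.38699 = SGD 89,832,568.32
SGD 89,832,568.32 ÷ 0.256840 = BRL 349,760,817.32
BRL 349,760,817.32 ÷ 5.24162 = USD 66,727,618.05
Profit = USD 66,727,618.05 − USD 64,768,000.00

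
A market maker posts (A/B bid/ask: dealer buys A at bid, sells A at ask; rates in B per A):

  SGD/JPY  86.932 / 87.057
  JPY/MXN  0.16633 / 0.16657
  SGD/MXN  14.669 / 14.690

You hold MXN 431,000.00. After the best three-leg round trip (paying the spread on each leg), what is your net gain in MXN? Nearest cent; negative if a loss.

Best loop MXN → JPY → SGD → MXN:
MXN 431,000.00 ÷ 0.16657 (buy JPY at ask) = JPY 2,587,501
JPY 2,587,501 ÷ 87.057 (buy SGD at ask) = SGD 29,721.91
SGD 29,721.91 × 14.669 (sell SGD at bid) = MXN 435,990.77

Net profit: MXN 4,990.77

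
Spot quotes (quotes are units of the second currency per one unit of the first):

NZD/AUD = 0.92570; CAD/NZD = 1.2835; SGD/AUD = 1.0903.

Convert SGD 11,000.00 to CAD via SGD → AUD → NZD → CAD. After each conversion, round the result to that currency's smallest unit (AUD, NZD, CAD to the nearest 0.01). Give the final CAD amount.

CAD 10,094.22

SGD 11,000.00 × 1.0903 = AUD 11,993.30
AUD 11,993.30 ÷ 0.92570 = NZD 12,955.93
NZD 12,955.93 ÷ 1.2835 = CAD 10,094.22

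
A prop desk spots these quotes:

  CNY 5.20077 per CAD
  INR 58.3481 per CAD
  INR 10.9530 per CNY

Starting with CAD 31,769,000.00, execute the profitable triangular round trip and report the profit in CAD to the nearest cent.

Profit: CAD 771,897.56

Profitable loop is CAD → INR → CNY → CAD:
CAD 31,769,000.00 × 58.3481 = INR 1,853,660,788.90
INR 1,853,660,788.90 ÷ 10.9530 = CNY 169,237,723.81
CNY 169,237,723.81 ÷ 5.20077 = CAD 32,540,897.56
Profit = CAD 32,540,897.56 − CAD 31,769,000.00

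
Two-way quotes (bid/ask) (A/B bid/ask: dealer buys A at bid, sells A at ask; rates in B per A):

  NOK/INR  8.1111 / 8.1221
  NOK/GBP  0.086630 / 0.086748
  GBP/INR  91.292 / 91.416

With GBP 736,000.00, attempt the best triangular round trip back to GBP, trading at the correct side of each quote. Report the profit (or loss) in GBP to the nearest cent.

Best loop GBP → NOK → INR → GBP:
GBP 736,000.00 ÷ 0.086748 (buy NOK at ask) = NOK 8,484,345.46
NOK 8,484,345.46 × 8.1111 (sell NOK at bid) = INR 68,817,374.46
INR 68,817,374.46 ÷ 91.416 (buy GBP at ask) = GBP 752,793.54

Net profit: GBP 16,793.54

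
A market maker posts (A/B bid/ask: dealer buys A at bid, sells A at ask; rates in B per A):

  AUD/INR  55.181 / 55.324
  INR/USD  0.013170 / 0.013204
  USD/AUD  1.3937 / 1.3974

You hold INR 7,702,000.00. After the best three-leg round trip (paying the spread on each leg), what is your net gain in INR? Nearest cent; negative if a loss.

Best loop INR → USD → AUD → INR:
INR 7,702,000.00 × 0.013170 (sell INR at bid) = USD 101,435.34
USD 101,435.34 × 1.3937 (sell USD at bid) = AUD 141,370.43
AUD 141,370.43 × 55.181 (sell AUD at bid) = INR 7,800,961.88

Net profit: INR 98,961.88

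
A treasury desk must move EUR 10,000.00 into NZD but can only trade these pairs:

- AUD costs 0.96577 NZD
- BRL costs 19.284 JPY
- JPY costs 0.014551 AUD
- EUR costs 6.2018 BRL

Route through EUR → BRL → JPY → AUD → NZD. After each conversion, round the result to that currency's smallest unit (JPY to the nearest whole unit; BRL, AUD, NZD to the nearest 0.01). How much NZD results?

EUR 10,000.00 × 6.2018 = BRL 62,018.00
BRL 62,018.00 × 19.284 = JPY 1,195,955
JPY 1,195,955 × 0.014551 = AUD 17,402.34
AUD 17,402.34 × 0.96577 = NZD 16,806.66

NZD 16,806.66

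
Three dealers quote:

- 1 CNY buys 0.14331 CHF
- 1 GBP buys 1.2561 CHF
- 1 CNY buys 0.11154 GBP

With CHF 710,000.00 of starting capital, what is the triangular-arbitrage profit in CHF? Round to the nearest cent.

Profitable loop is CHF → GBP → CNY → CHF:
CHF 710,000.00 ÷ 1.2561 = GBP 565,241.62
GBP 565,241.62 ÷ 0.11154 = CNY 5,067,613.60
CNY 5,067,613.60 × 0.14331 = CHF 726,239.70
Profit = CHF 726,239.70 − CHF 710,000.00

Profit: CHF 16,239.70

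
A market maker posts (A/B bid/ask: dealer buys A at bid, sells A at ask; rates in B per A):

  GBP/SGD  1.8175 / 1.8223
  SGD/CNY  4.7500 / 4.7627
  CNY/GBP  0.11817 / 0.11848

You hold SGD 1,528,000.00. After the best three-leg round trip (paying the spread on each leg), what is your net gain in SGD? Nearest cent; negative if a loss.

Net profit: SGD 30,829.51

Best loop SGD → CNY → GBP → SGD:
SGD 1,528,000.00 × 4.7500 (sell SGD at bid) = CNY 7,258,000.00
CNY 7,258,000.00 × 0.11817 (sell CNY at bid) = GBP 857,677.86
GBP 857,677.86 × 1.8175 (sell GBP at bid) = SGD 1,558,829.51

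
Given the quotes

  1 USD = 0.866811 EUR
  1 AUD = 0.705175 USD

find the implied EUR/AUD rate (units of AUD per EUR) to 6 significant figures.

1 EUR ÷ 0.866811 = 1.15365 USD
1.15365 USD ÷ 0.705175 = 1.63598 AUD

EUR/AUD = 1.63598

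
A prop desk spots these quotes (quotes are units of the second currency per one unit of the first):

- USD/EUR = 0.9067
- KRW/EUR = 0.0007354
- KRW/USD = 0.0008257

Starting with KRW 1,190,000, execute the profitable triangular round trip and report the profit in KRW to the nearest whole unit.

Profit: KRW 21,460

Profitable loop is KRW → USD → EUR → KRW:
KRW 1,190,000 × 0.0008257 = USD 982.58
USD 982.58 × 0.9067 = EUR 890.91
EUR 890.91 ÷ 0.0007354 = KRW 1,211,460
Profit = KRW 1,211,460 − KRW 1,190,000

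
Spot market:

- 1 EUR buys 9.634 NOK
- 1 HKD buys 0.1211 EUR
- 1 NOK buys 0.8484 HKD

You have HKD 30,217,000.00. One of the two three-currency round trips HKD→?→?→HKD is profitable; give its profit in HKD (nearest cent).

Profit: HKD 311,108.72

Profitable loop is HKD → NOK → EUR → HKD:
HKD 30,217,000.00 ÷ 0.8484 = NOK 35,616,454.50
NOK 35,616,454.50 ÷ 9.634 = EUR 3,696,953.97
EUR 3,696,953.97 ÷ 0.1211 = HKD 30,528,108.72
Profit = HKD 30,528,108.72 − HKD 30,217,000.00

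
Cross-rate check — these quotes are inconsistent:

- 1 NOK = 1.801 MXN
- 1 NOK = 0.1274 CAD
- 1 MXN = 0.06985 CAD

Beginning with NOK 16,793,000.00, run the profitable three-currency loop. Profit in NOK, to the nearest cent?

Profit: NOK 213,603.74

Profitable loop is NOK → CAD → MXN → NOK:
NOK 16,793,000.00 × 0.1274 = CAD 2,139,428.20
CAD 2,139,428.20 ÷ 0.06985 = MXN 30,628,893.34
MXN 30,628,893.34 ÷ 1.801 = NOK 17,006,603.74
Profit = NOK 17,006,603.74 − NOK 16,793,000.00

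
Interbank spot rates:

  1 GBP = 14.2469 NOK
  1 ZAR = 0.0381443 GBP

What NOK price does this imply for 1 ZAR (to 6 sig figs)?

ZAR/NOK = 0.543438

1 ZAR × 0.0381443 = 0.0381443 GBP
0.0381443 GBP × 14.2469 = 0.543438 NOK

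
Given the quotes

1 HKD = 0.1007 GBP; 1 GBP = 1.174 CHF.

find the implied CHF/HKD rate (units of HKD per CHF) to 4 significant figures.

1 CHF ÷ 1.174 = 0.851789 GBP
0.851789 GBP ÷ 0.1007 = 8.45868 HKD

CHF/HKD = 8.459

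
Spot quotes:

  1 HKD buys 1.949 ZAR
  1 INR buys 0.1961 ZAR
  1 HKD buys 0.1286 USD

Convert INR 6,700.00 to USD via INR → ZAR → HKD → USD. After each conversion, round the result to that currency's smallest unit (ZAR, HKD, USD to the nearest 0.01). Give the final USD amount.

INR 6,700.00 × 0.1961 = ZAR 1,313.87
ZAR 1,313.87 ÷ 1.949 = HKD 674.13
HKD 674.13 × 0.1286 = USD 86.69

USD 86.69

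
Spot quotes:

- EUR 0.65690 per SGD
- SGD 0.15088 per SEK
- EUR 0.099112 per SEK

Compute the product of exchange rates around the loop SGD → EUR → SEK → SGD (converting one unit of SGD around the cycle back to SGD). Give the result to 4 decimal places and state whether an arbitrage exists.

1.0000 (no arbitrage)

Around SGD → EUR → SEK → SGD: 1 × 0.65690 ÷ 0.099112 × 0.15088 = 1.000011
Product ≈ 1 (deviation 0.001%, within rounding noise).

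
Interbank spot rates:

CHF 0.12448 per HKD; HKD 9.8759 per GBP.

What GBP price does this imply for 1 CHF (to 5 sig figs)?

1 CHF ÷ 0.12448 = 8.03342 HKD
8.03342 HKD ÷ 9.8759 = 0.813437 GBP

CHF/GBP = 0.81344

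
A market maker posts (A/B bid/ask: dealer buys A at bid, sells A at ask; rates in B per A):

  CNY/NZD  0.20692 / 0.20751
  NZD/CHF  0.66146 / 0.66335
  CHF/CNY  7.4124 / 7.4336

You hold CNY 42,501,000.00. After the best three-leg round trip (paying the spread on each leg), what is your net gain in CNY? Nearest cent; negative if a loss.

Net profit: CNY 617,540.51

Best loop CNY → NZD → CHF → CNY:
CNY 42,501,000.00 × 0.20692 (sell CNY at bid) = NZD 8,794,306.92
NZD 8,794,306.92 × 0.66146 (sell NZD at bid) = CHF 5,817,082.26
CHF 5,817,082.26 × 7.4124 (sell CHF at bid) = CNY 43,118,540.51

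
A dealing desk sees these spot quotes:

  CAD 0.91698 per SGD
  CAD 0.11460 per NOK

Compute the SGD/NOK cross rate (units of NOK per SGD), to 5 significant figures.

1 SGD × 0.91698 = 0.91698 CAD
0.91698 CAD ÷ 0.11460 = 8.00157 NOK

SGD/NOK = 8.0016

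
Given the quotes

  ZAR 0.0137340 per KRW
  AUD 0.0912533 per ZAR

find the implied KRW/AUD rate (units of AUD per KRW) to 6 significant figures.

KRW/AUD = 0.00125327

1 KRW × 0.0137340 = 0.013734 ZAR
0.013734 ZAR × 0.0912533 = 0.00125327 AUD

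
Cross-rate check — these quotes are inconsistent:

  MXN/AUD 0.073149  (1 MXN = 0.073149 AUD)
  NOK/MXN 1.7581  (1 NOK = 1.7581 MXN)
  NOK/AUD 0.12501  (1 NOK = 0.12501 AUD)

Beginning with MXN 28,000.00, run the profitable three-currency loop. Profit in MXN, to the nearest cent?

Profit: MXN 804.83

Profitable loop is MXN → AUD → NOK → MXN:
MXN 28,000.00 × 0.073149 = AUD 2,048.17
AUD 2,048.17 ÷ 0.12501 = NOK 16,384.07
NOK 16,384.07 × 1.7581 = MXN 28,804.83
Profit = MXN 28,804.83 − MXN 28,000.00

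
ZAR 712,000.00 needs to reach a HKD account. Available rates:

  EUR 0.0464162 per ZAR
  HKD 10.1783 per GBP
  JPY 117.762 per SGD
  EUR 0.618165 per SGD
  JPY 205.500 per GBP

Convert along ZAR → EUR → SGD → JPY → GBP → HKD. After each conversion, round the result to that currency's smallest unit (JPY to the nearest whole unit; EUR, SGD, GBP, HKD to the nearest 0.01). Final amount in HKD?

ZAR 712,000.00 × 0.0464162 = EUR 33,048.33
EUR 33,048.33 ÷ 0.618165 = SGD 53,461.99
SGD 53,461.99 × 117.762 = JPY 6,295,791
JPY 6,295,791 ÷ 205.500 = GBP 30,636.45
GBP 30,636.45 × 10.1783 = HKD 311,826.98

HKD 311,826.98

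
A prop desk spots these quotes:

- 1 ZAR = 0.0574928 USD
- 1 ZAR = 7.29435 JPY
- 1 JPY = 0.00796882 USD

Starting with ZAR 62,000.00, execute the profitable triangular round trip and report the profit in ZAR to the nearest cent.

Profit: ZAR 684.31

Profitable loop is ZAR → JPY → USD → ZAR:
ZAR 62,000.00 × 7.29435 = JPY 452,250
JPY 452,250 × 0.00796882 = USD 3,603.90
USD 3,603.90 ÷ 0.0574928 = ZAR 62,684.31
Profit = ZAR 62,684.31 − ZAR 62,000.00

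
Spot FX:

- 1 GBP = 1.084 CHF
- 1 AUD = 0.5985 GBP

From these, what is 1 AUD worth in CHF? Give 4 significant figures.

1 AUD × 0.5985 = 0.5985 GBP
0.5985 GBP × 1.084 = 0.648774 CHF

AUD/CHF = 0.6488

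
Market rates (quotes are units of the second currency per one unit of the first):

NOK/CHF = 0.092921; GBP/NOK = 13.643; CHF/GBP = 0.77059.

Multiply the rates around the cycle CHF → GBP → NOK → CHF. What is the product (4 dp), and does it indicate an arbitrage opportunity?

Around CHF → GBP → NOK → CHF: 1 × 0.77059 × 13.643 × 0.092921 = 0.976893
Product < 1; profitable direction is CHF → NOK → GBP → CHF.

0.9769 (arbitrage exists)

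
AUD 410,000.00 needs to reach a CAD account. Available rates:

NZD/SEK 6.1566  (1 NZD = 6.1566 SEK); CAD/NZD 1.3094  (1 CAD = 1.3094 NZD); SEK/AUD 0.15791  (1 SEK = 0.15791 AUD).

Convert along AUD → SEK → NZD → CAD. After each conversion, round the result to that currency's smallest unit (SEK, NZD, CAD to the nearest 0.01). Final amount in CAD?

AUD 410,000.00 ÷ 0.15791 = SEK 2,596,415.68
SEK 2,596,415.68 ÷ 6.1566 = NZD 421,728.82
NZD 421,728.82 ÷ 1.3094 = CAD 322,077.91

CAD 322,077.91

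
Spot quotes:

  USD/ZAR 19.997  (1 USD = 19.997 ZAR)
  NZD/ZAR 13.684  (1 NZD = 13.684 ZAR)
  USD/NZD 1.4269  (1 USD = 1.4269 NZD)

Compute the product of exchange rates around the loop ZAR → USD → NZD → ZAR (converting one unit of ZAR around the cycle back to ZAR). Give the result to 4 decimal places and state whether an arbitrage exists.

0.9764 (arbitrage exists)

Around ZAR → USD → NZD → ZAR: 1 ÷ 19.997 × 1.4269 × 13.684 = 0.976431
Product < 1; profitable direction is ZAR → NZD → USD → ZAR.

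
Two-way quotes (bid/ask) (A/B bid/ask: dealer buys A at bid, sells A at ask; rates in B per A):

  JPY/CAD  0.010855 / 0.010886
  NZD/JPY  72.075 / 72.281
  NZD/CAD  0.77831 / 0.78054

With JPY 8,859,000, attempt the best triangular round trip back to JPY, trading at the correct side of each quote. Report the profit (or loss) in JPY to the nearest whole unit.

Best loop JPY → CAD → NZD → JPY:
JPY 8,859,000 × 0.010855 (sell JPY at bid) = CAD 96,164.45
CAD 96,164.45 ÷ 0.78054 (buy NZD at ask) = NZD 123,202.46
NZD 123,202.46 × 72.075 (sell NZD at bid) = JPY 8,879,817

Net profit: JPY 20,817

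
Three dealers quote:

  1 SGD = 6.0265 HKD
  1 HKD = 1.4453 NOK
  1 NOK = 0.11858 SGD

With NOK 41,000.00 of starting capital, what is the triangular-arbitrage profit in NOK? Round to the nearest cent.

Profit: NOK 1,346.59

Profitable loop is NOK → SGD → HKD → NOK:
NOK 41,000.00 × 0.11858 = SGD 4,861.78
SGD 4,861.78 × 6.0265 = HKD 29,299.52
HKD 29,299.52 × 1.4453 = NOK 42,346.59
Profit = NOK 42,346.59 − NOK 41,000.00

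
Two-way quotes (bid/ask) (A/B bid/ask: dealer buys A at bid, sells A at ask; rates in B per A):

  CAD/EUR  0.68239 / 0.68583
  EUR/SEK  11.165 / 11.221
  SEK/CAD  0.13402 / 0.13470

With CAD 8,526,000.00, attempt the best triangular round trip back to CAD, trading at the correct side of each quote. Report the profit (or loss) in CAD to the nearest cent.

Net profit: CAD 179,752.64

Best loop CAD → EUR → SEK → CAD:
CAD 8,526,000.00 × 0.68239 (sell CAD at bid) = EUR 5,818,057.14
EUR 5,818,057.14 × 11.165 (sell EUR at bid) = SEK 64,958,607.97
SEK 64,958,607.97 × 0.13402 (sell SEK at bid) = CAD 8,705,752.64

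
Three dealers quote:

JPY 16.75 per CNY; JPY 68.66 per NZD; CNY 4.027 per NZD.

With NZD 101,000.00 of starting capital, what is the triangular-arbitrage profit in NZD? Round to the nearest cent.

Profit: NZD 1,808.43

Profitable loop is NZD → JPY → CNY → NZD:
NZD 101,000.00 × 68.66 = JPY 6,934,660
JPY 6,934,660 ÷ 16.75 = CNY 414,009.55
CNY 414,009.55 ÷ 4.027 = NZD 102,808.43
Profit = NZD 102,808.43 − NZD 101,000.00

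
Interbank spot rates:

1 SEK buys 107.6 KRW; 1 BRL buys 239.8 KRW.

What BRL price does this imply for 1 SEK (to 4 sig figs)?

SEK/BRL = 0.4487

1 SEK × 107.6 = 107.6 KRW
107.6 KRW ÷ 239.8 = 0.448707 BRL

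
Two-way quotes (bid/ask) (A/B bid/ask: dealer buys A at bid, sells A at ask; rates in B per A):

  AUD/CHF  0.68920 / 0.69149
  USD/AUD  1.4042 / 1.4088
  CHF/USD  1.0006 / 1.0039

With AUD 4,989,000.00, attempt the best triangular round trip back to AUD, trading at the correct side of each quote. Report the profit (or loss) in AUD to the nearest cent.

Best loop AUD → USD → CHF → AUD:
AUD 4,989,000.00 ÷ 1.4088 (buy USD at ask) = USD 3,541,311.75
USD 3,541,311.75 ÷ 1.0039 (buy CHF at ask) = CHF 3,527,554.29
CHF 3,527,554.29 ÷ 0.69149 (buy AUD at ask) = AUD 5,101,381.50

Net profit: AUD 112,381.50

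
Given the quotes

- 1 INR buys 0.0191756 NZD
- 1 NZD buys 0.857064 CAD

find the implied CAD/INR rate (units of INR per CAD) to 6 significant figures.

1 CAD ÷ 0.857064 = 1.16677 NZD
1.16677 NZD ÷ 0.0191756 = 60.8468 INR

CAD/INR = 60.8468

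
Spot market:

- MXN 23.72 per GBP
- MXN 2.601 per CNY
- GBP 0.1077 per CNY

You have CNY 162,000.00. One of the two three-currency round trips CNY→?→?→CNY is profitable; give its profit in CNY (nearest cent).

Profit: CNY 2,939.62

Profitable loop is CNY → MXN → GBP → CNY:
CNY 162,000.00 × 2.601 = MXN 421,362.00
MXN 421,362.00 ÷ 23.72 = GBP 17,764.00
GBP 17,764.00 ÷ 0.1077 = CNY 164,939.62
Profit = CNY 164,939.62 − CNY 162,000.00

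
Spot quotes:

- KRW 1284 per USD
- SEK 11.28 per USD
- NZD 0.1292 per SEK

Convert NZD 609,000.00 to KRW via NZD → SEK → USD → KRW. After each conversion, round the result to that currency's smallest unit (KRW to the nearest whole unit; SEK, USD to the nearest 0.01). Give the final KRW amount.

KRW 536,550,627

NZD 609,000.00 ÷ 0.1292 = SEK 4,713,622.29
SEK 4,713,622.29 ÷ 11.28 = USD 417,874.32
USD 417,874.32 × 1284 = KRW 536,550,627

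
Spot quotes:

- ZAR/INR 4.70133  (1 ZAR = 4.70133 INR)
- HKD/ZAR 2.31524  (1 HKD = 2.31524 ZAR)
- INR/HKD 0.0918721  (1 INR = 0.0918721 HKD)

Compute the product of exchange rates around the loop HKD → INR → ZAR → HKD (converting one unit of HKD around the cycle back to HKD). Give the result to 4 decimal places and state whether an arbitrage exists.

Around HKD → INR → ZAR → HKD: 1 ÷ 0.0918721 ÷ 4.70133 ÷ 2.31524 = 0.999999
Product ≈ 1 (deviation 0.000%, within rounding noise).

1.0000 (no arbitrage)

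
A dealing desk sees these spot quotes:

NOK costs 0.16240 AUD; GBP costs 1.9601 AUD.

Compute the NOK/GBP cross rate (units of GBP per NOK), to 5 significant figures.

NOK/GBP = 0.082853

1 NOK × 0.16240 = 0.1624 AUD
0.1624 AUD ÷ 1.9601 = 0.0828529 GBP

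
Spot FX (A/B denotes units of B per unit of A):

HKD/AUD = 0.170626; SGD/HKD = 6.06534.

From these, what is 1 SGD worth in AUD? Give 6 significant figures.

SGD/AUD = 1.03490

1 SGD × 6.06534 = 6.06534 HKD
6.06534 HKD × 0.170626 = 1.0349 AUD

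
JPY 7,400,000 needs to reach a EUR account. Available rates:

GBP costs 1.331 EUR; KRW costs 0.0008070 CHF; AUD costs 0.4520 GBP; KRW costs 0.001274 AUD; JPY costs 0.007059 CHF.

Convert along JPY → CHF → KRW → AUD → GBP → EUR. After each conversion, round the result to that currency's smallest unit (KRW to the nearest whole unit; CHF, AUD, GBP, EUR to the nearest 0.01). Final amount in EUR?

JPY 7,400,000 × 0.007059 = CHF 52,236.60
CHF 52,236.60 ÷ 0.0008070 = KRW 64,729,368
KRW 64,729,368 × 0.001274 = AUD 82,465.21
AUD 82,465.21 × 0.4520 = GBP 37,274.27
GBP 37,274.27 × 1.331 = EUR 49,612.05

EUR 49,612.05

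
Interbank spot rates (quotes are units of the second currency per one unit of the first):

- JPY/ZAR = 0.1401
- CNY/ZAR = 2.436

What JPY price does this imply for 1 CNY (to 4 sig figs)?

1 CNY × 2.436 = 2.436 ZAR
2.436 ZAR ÷ 0.1401 = 17.3876 JPY

CNY/JPY = 17.39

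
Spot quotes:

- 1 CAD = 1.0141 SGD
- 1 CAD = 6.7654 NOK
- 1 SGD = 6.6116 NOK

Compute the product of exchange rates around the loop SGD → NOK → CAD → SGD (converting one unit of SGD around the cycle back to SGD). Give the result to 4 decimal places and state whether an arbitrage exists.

Around SGD → NOK → CAD → SGD: 1 × 6.6116 ÷ 6.7654 × 1.0141 = 0.991046
Product < 1; profitable direction is SGD → CAD → NOK → SGD.

0.9910 (arbitrage exists)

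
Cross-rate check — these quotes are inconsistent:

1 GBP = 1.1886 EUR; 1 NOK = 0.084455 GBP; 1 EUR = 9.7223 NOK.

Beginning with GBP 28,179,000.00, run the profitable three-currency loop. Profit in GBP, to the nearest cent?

Profit: GBP 694,236.42

Profitable loop is GBP → NOK → EUR → GBP:
GBP 28,179,000.00 ÷ 0.084455 = NOK 333,656,977.09
NOK 333,656,977.09 ÷ 9.7223 = EUR 34,318,728.81
EUR 34,318,728.81 ÷ 1.1886 = GBP 28,873,236.42
Profit = GBP 28,873,236.42 − GBP 28,179,000.00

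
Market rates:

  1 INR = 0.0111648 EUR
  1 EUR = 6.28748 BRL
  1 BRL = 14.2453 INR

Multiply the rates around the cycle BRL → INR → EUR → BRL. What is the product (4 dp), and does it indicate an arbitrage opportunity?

Around BRL → INR → EUR → BRL: 1 × 14.2453 × 0.0111648 × 6.28748 = 0.999998
Product ≈ 1 (deviation 0.000%, within rounding noise).

1.0000 (no arbitrage)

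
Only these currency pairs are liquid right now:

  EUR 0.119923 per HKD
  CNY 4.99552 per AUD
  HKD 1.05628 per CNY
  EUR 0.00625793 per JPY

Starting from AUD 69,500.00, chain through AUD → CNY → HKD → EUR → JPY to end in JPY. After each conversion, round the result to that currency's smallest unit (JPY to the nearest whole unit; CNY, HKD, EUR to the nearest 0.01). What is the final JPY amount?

JPY 7,027,750

AUD 69,500.00 × 4.99552 = CNY 347,188.64
CNY 347,188.64 × 1.05628 = HKD 366,728.42
HKD 366,728.42 × 0.119923 = EUR 43,979.17
EUR 43,979.17 ÷ 0.00625793 = JPY 7,027,750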